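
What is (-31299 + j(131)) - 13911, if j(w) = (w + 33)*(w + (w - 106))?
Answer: -19626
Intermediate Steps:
j(w) = (-106 + 2*w)*(33 + w) (j(w) = (33 + w)*(w + (-106 + w)) = (33 + w)*(-106 + 2*w) = (-106 + 2*w)*(33 + w))
(-31299 + j(131)) - 13911 = (-31299 + (-3498 - 40*131 + 2*131**2)) - 13911 = (-31299 + (-3498 - 5240 + 2*17161)) - 13911 = (-31299 + (-3498 - 5240 + 34322)) - 13911 = (-31299 + 25584) - 13911 = -5715 - 13911 = -19626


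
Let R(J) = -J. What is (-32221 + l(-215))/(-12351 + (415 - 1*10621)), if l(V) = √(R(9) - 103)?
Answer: 32221/22557 - 4*I*√7/22557 ≈ 1.4284 - 0.00046917*I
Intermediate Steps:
l(V) = 4*I*√7 (l(V) = √(-1*9 - 103) = √(-9 - 103) = √(-112) = 4*I*√7)
(-32221 + l(-215))/(-12351 + (415 - 1*10621)) = (-32221 + 4*I*√7)/(-12351 + (415 - 1*10621)) = (-32221 + 4*I*√7)/(-12351 + (415 - 10621)) = (-32221 + 4*I*√7)/(-12351 - 10206) = (-32221 + 4*I*√7)/(-22557) = (-32221 + 4*I*√7)*(-1/22557) = 32221/22557 - 4*I*√7/22557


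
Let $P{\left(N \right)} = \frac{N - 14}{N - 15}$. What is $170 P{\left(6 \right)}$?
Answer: $\frac{1360}{9} \approx 151.11$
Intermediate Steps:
$P{\left(N \right)} = \frac{-14 + N}{-15 + N}$
$170 P{\left(6 \right)} = 170 \frac{-14 + 6}{-15 + 6} = 170 \frac{1}{-9} \left(-8\right) = 170 \left(\left(- \frac{1}{9}\right) \left(-8\right)\right) = 170 \cdot \frac{8}{9} = \frac{1360}{9}$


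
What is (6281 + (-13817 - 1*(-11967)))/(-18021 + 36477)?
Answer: 1477/6152 ≈ 0.24008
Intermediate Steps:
(6281 + (-13817 - 1*(-11967)))/(-18021 + 36477) = (6281 + (-13817 + 11967))/18456 = (6281 - 1850)*(1/18456) = 4431*(1/18456) = 1477/6152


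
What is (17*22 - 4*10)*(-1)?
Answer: -334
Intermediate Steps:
(17*22 - 4*10)*(-1) = (374 - 40)*(-1) = 334*(-1) = -334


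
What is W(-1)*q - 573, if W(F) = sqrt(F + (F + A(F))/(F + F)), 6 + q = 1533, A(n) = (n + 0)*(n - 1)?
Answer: -573 + 1527*I*sqrt(6)/2 ≈ -573.0 + 1870.2*I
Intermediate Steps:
A(n) = n*(-1 + n)
q = 1527 (q = -6 + 1533 = 1527)
W(F) = sqrt(F + (F + F*(-1 + F))/(2*F)) (W(F) = sqrt(F + (F + F*(-1 + F))/(F + F)) = sqrt(F + (F + F*(-1 + F))/((2*F))) = sqrt(F + (F + F*(-1 + F))*(1/(2*F))) = sqrt(F + (F + F*(-1 + F))/(2*F)))
W(-1)*q - 573 = (sqrt(6)*sqrt(-1)/2)*1527 - 573 = (sqrt(6)*I/2)*1527 - 573 = (I*sqrt(6)/2)*1527 - 573 = 1527*I*sqrt(6)/2 - 573 = -573 + 1527*I*sqrt(6)/2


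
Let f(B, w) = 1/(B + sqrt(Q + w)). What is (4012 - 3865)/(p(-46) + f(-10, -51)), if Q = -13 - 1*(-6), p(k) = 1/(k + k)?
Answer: -7289436/5231 + 622104*I*sqrt(58)/5231 ≈ -1393.5 + 905.72*I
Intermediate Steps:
p(k) = 1/(2*k)
Q = -7 (Q = -13 + 6 = -7)
f(B, w) = 1/(B + sqrt(-7 + w))
(4012 - 3865)/(p(-46) + f(-10, -51)) = (4012 - 3865)/((1/2)/(-46) + 1/(-10 + sqrt(-7 - 51))) = 147/((1/2)*(-1/46) + 1/(-10 + sqrt(-58))) = 147/(-1/92 + 1/(-10 + I*sqrt(58)))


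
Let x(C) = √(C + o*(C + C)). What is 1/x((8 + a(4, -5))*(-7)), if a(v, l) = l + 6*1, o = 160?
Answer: -I*√2247/6741 ≈ -0.007032*I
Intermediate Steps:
a(v, l) = 6 + l (a(v, l) = l + 6 = 6 + l)
x(C) = √321*√C (x(C) = √(C + 160*(C + C)) = √(C + 160*(2*C)) = √(C + 320*C) = √(321*C) = √321*√C)
1/x((8 + a(4, -5))*(-7)) = 1/(√321*√((8 + (6 - 5))*(-7))) = 1/(√321*√((8 + 1)*(-7))) = 1/(√321*√(9*(-7))) = 1/(√321*√(-63)) = 1/(√321*(3*I*√7)) = 1/(3*I*√2247) = -I*√2247/6741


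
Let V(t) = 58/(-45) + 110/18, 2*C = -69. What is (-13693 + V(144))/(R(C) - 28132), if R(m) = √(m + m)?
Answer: 17328411776/35613427185 + 615968*I*√69/35613427185 ≈ 0.48657 + 0.00014367*I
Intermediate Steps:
C = -69/2 (C = (½)*(-69) = -69/2 ≈ -34.500)
R(m) = √2*√m (R(m) = √(2*m) = √2*√m)
V(t) = 217/45 (V(t) = 58*(-1/45) + 110*(1/18) = -58/45 + 55/9 = 217/45)
(-13693 + V(144))/(R(C) - 28132) = (-13693 + 217/45)/(√2*√(-69/2) - 28132) = -615968/(45*(√2*(I*√138/2) - 28132)) = -615968/(45*(I*√69 - 28132)) = -615968/(45*(-28132 + I*√69))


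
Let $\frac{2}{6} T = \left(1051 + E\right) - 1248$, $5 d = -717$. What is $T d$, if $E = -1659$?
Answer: $\frac{3992256}{5} \approx 7.9845 \cdot 10^{5}$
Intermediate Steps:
$d = - \frac{717}{5}$ ($d = \frac{1}{5} \left(-717\right) = - \frac{717}{5} \approx -143.4$)
$T = -5568$ ($T = 3 \left(\left(1051 - 1659\right) - 1248\right) = 3 \left(-608 - 1248\right) = 3 \left(-1856\right) = -5568$)
$T d = \left(-5568\right) \left(- \frac{717}{5}\right) = \frac{3992256}{5}$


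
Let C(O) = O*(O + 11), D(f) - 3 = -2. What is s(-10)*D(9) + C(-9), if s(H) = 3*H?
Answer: -48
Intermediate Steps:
D(f) = 1 (D(f) = 3 - 2 = 1)
C(O) = O*(11 + O)
s(-10)*D(9) + C(-9) = (3*(-10))*1 - 9*(11 - 9) = -30*1 - 9*2 = -30 - 18 = -48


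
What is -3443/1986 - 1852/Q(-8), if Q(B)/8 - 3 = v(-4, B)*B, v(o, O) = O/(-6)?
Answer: 650044/22839 ≈ 28.462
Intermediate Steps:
v(o, O) = -O/6 (v(o, O) = O*(-⅙) = -O/6)
Q(B) = 24 - 4*B²/3 (Q(B) = 24 + 8*((-B/6)*B) = 24 + 8*(-B²/6) = 24 - 4*B²/3)
-3443/1986 - 1852/Q(-8) = -3443/1986 - 1852/(24 - 4/3*(-8)²) = -3443*1/1986 - 1852/(24 - 4/3*64) = -3443/1986 - 1852/(24 - 256/3) = -3443/1986 - 1852/(-184/3) = -3443/1986 - 1852*(-3/184) = -3443/1986 + 1389/46 = 650044/22839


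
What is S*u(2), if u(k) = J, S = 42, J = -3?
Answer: -126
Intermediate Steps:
u(k) = -3
S*u(2) = 42*(-3) = -126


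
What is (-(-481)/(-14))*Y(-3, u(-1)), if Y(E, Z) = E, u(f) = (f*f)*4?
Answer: 1443/14 ≈ 103.07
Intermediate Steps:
u(f) = 4*f**2 (u(f) = f**2*4 = 4*f**2)
(-(-481)/(-14))*Y(-3, u(-1)) = -(-481)/(-14)*(-3) = -(-481)*(-1)/14*(-3) = -13*37/14*(-3) = -481/14*(-3) = 1443/14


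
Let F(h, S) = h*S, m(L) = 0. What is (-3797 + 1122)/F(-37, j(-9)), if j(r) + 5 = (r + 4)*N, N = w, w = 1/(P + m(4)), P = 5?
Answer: -2675/222 ≈ -12.050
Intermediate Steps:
w = ⅕ (w = 1/(5 + 0) = 1/5 = ⅕ ≈ 0.20000)
N = ⅕ ≈ 0.20000
j(r) = -21/5 + r/5 (j(r) = -5 + (r + 4)*(⅕) = -5 + (4 + r)*(⅕) = -5 + (⅘ + r/5) = -21/5 + r/5)
F(h, S) = S*h
(-3797 + 1122)/F(-37, j(-9)) = (-3797 + 1122)/(((-21/5 + (⅕)*(-9))*(-37))) = -2675*(-1/(37*(-21/5 - 9/5))) = -2675/((-6*(-37))) = -2675/222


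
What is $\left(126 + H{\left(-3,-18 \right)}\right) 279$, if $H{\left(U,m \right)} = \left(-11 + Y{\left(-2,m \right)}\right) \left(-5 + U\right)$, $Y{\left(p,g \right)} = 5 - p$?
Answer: $44082$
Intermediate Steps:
$H{\left(U,m \right)} = 20 - 4 U$ ($H{\left(U,m \right)} = \left(-11 + \left(5 - -2\right)\right) \left(-5 + U\right) = \left(-11 + \left(5 + 2\right)\right) \left(-5 + U\right) = \left(-11 + 7\right) \left(-5 + U\right) = - 4 \left(-5 + U\right) = 20 - 4 U$)
$\left(126 + H{\left(-3,-18 \right)}\right) 279 = \left(126 + \left(20 - -12\right)\right) 279 = \left(126 + \left(20 + 12\right)\right) 279 = \left(126 + 32\right) 279 = 158 \cdot 279 = 44082$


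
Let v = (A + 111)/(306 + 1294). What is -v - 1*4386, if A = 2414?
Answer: -280805/64 ≈ -4387.6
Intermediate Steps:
v = 101/64 (v = (2414 + 111)/(306 + 1294) = 2525/1600 = 2525*(1/1600) = 101/64 ≈ 1.5781)
-v - 1*4386 = -1*101/64 - 1*4386 = -101/64 - 4386 = -280805/64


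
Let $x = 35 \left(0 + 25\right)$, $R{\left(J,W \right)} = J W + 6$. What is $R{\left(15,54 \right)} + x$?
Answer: $1691$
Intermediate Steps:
$R{\left(J,W \right)} = 6 + J W$
$x = 875$ ($x = 35 \cdot 25 = 875$)
$R{\left(15,54 \right)} + x = \left(6 + 15 \cdot 54\right) + 875 = \left(6 + 810\right) + 875 = 816 + 875 = 1691$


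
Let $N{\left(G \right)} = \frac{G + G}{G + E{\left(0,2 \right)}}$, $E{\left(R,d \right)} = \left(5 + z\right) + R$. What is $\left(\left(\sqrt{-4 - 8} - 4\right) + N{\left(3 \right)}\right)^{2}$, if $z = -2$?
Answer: $\left(-3 + 2 i \sqrt{3}\right)^{2} \approx -3.0 - 20.785 i$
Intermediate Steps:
$E{\left(R,d \right)} = 3 + R$ ($E{\left(R,d \right)} = \left(5 - 2\right) + R = 3 + R$)
$N{\left(G \right)} = \frac{2 G}{3 + G}$ ($N{\left(G \right)} = \frac{G + G}{G + \left(3 + 0\right)} = \frac{2 G}{G + 3} = \frac{2 G}{3 + G}$)
$\left(\left(\sqrt{-4 - 8} - 4\right) + N{\left(3 \right)}\right)^{2} = \left(\left(\sqrt{-4 - 8} - 4\right) + 2 \cdot 3 \frac{1}{3 + 3}\right)^{2} = \left(\left(\sqrt{-12} - 4\right) + 2 \cdot 3 \cdot \frac{1}{6}\right)^{2} = \left(\left(2 i \sqrt{3} - 4\right) + 2 \cdot 3 \cdot \frac{1}{6}\right)^{2} = \left(\left(-4 + 2 i \sqrt{3}\right) + 1\right)^{2} = \left(-3 + 2 i \sqrt{3}\right)^{2}$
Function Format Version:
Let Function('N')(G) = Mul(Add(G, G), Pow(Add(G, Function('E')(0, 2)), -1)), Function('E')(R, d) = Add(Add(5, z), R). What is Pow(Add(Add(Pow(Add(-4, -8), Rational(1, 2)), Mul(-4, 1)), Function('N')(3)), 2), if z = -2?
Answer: Pow(Add(-3, Mul(2, I, Pow(3, Rational(1, 2)))), 2) ≈ Add(-3.0000, Mul(-20.785, I))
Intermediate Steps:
Function('E')(R, d) = Add(3, R) (Function('E')(R, d) = Add(Add(5, -2), R) = Add(3, R))
Function('N')(G) = Mul(2, G, Pow(Add(3, G), -1)) (Function('N')(G) = Mul(Add(G, G), Pow(Add(G, Add(3, 0)), -1)) = Mul(Mul(2, G), Pow(Add(G, 3), -1)) = Mul(Mul(2, G), Pow(Add(3, G), -1)) = Mul(2, G, Pow(Add(3, G), -1)))
Pow(Add(Add(Pow(Add(-4, -8), Rational(1, 2)), Mul(-4, 1)), Function('N')(3)), 2) = Pow(Add(Add(Pow(Add(-4, -8), Rational(1, 2)), Mul(-4, 1)), Mul(2, 3, Pow(Add(3, 3), -1))), 2) = Pow(Add(Add(Pow(-12, Rational(1, 2)), -4), Mul(2, 3, Pow(6, -1))), 2) = Pow(Add(Add(Mul(2, I, Pow(3, Rational(1, 2))), -4), Mul(2, 3, Rational(1, 6))), 2) = Pow(Add(Add(-4, Mul(2, I, Pow(3, Rational(1, 2)))), 1), 2) = Pow(Add(-3, Mul(2, I, Pow(3, Rational(1, 2)))), 2)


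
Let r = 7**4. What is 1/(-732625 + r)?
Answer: -1/730224 ≈ -1.3694e-6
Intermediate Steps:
r = 2401
1/(-732625 + r) = 1/(-732625 + 2401) = 1/(-730224) = -1/730224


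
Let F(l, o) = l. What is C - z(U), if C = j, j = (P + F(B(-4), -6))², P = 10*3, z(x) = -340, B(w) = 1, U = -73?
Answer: 1301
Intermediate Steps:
P = 30
j = 961 (j = (30 + 1)² = 31² = 961)
C = 961
C - z(U) = 961 - 1*(-340) = 961 + 340 = 1301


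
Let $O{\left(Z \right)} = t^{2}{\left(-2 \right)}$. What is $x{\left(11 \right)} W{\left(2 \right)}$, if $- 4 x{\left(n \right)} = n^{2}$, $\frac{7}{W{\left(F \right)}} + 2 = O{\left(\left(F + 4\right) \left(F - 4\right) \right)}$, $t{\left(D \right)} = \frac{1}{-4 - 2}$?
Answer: $\frac{7623}{71} \approx 107.37$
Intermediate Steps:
$t{\left(D \right)} = - \frac{1}{6}$ ($t{\left(D \right)} = \frac{1}{-6} = - \frac{1}{6}$)
$O{\left(Z \right)} = \frac{1}{36}$ ($O{\left(Z \right)} = \left(- \frac{1}{6}\right)^{2} = \frac{1}{36}$)
$W{\left(F \right)} = - \frac{252}{71}$ ($W{\left(F \right)} = \frac{7}{-2 + \frac{1}{36}} = \frac{7}{- \frac{71}{36}} = 7 \left(- \frac{36}{71}\right) = - \frac{252}{71}$)
$x{\left(n \right)} = - \frac{n^{2}}{4}$
$x{\left(11 \right)} W{\left(2 \right)} = - \frac{11^{2}}{4} \left(- \frac{252}{71}\right) = \left(- \frac{1}{4}\right) 121 \left(- \frac{252}{71}\right) = \left(- \frac{121}{4}\right) \left(- \frac{252}{71}\right) = \frac{7623}{71}$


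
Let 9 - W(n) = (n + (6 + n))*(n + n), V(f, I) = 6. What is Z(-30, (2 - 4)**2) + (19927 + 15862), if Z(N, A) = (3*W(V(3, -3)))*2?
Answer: 34547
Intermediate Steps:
W(n) = 9 - 2*n*(6 + 2*n) (W(n) = 9 - (n + (6 + n))*(n + n) = 9 - (6 + 2*n)*2*n = 9 - 2*n*(6 + 2*n))
Z(N, A) = -1242 (Z(N, A) = (3*(9 - 12*6 - 4*6**2))*2 = (3*(9 - 72 - 4*36))*2 = (3*(9 - 72 - 144))*2 = (3*(-207))*2 = -621*2 = -1242)
Z(-30, (2 - 4)**2) + (19927 + 15862) = -1242 + (19927 + 15862) = -1242 + 35789 = 34547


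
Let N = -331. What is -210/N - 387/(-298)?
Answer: 190677/98638 ≈ 1.9331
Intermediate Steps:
-210/N - 387/(-298) = -210/(-331) - 387/(-298) = -210*(-1/331) - 387*(-1/298) = 210/331 + 387/298 = 190677/98638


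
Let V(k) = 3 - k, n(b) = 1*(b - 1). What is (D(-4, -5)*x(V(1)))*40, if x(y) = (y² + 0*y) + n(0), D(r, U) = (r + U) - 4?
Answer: -1560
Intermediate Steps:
n(b) = -1 + b (n(b) = 1*(-1 + b) = -1 + b)
D(r, U) = -4 + U + r (D(r, U) = (U + r) - 4 = -4 + U + r)
x(y) = -1 + y² (x(y) = (y² + 0*y) + (-1 + 0) = (y² + 0) - 1 = y² - 1 = -1 + y²)
(D(-4, -5)*x(V(1)))*40 = ((-4 - 5 - 4)*(-1 + (3 - 1*1)²))*40 = -13*(-1 + (3 - 1)²)*40 = -13*(-1 + 2²)*40 = -13*(-1 + 4)*40 = -13*3*40 = -39*40 = -1560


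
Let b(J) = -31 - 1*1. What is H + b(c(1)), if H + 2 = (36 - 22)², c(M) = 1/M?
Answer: 162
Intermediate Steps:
H = 194 (H = -2 + (36 - 22)² = -2 + 14² = -2 + 196 = 194)
b(J) = -32 (b(J) = -31 - 1 = -32)
H + b(c(1)) = 194 - 32 = 162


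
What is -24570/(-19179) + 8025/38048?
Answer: 120972315/81080288 ≈ 1.4920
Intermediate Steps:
-24570/(-19179) + 8025/38048 = -24570*(-1/19179) + 8025*(1/38048) = 2730/2131 + 8025/38048 = 120972315/81080288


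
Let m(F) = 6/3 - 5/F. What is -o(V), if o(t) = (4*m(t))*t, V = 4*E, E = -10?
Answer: 340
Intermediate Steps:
V = -40 (V = 4*(-10) = -40)
m(F) = 2 - 5/F (m(F) = 6*(⅓) - 5/F = 2 - 5/F)
o(t) = t*(8 - 20/t) (o(t) = (4*(2 - 5/t))*t = (8 - 20/t)*t = t*(8 - 20/t))
-o(V) = -(-20 + 8*(-40)) = -(-20 - 320) = -1*(-340) = 340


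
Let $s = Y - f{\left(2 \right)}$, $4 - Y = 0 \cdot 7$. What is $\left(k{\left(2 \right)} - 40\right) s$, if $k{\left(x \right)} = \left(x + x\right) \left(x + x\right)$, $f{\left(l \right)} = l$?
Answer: $-48$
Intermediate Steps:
$Y = 4$ ($Y = 4 - 0 \cdot 7 = 4 - 0 = 4 + 0 = 4$)
$k{\left(x \right)} = 4 x^{2}$ ($k{\left(x \right)} = 2 x 2 x = 4 x^{2}$)
$s = 2$ ($s = 4 - 2 = 2$)
$\left(k{\left(2 \right)} - 40\right) s = \left(4 \cdot 2^{2} - 40\right) 2 = \left(4 \cdot 4 - 40\right) 2 = \left(16 - 40\right) 2 = \left(-24\right) 2 = -48$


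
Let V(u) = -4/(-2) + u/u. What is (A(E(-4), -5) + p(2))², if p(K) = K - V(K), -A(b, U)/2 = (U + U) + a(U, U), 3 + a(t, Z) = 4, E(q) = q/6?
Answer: 289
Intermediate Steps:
E(q) = q/6 (E(q) = q*(⅙) = q/6)
a(t, Z) = 1 (a(t, Z) = -3 + 4 = 1)
V(u) = 3 (V(u) = -4*(-½) + 1 = 2 + 1 = 3)
A(b, U) = -2 - 4*U (A(b, U) = -2*((U + U) + 1) = -2*(2*U + 1) = -2*(1 + 2*U) = -2 - 4*U)
p(K) = -3 + K (p(K) = K - 1*3 = K - 3 = -3 + K)
(A(E(-4), -5) + p(2))² = ((-2 - 4*(-5)) + (-3 + 2))² = ((-2 + 20) - 1)² = (18 - 1)² = 17² = 289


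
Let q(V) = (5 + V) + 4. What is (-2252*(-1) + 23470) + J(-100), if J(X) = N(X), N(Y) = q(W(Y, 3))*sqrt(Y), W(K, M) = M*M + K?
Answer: 25722 - 820*I ≈ 25722.0 - 820.0*I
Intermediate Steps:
W(K, M) = K + M**2 (W(K, M) = M**2 + K = K + M**2)
q(V) = 9 + V
N(Y) = sqrt(Y)*(18 + Y) (N(Y) = (9 + (Y + 3**2))*sqrt(Y) = (9 + (Y + 9))*sqrt(Y) = (9 + (9 + Y))*sqrt(Y) = (18 + Y)*sqrt(Y) = sqrt(Y)*(18 + Y))
J(X) = sqrt(X)*(18 + X)
(-2252*(-1) + 23470) + J(-100) = (-2252*(-1) + 23470) + sqrt(-100)*(18 - 100) = (2252 + 23470) + (10*I)*(-82) = 25722 - 820*I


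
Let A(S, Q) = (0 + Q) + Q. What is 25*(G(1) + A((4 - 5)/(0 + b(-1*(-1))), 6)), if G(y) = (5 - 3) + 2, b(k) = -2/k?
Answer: 400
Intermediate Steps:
G(y) = 4 (G(y) = 2 + 2 = 4)
A(S, Q) = 2*Q (A(S, Q) = Q + Q = 2*Q)
25*(G(1) + A((4 - 5)/(0 + b(-1*(-1))), 6)) = 25*(4 + 2*6) = 25*(4 + 12) = 25*16 = 400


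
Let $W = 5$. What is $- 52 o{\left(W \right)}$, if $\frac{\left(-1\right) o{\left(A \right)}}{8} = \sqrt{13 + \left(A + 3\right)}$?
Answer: $416 \sqrt{21} \approx 1906.4$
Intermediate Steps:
$o{\left(A \right)} = - 8 \sqrt{16 + A}$ ($o{\left(A \right)} = - 8 \sqrt{13 + \left(A + 3\right)} = - 8 \sqrt{13 + \left(3 + A\right)} = - 8 \sqrt{16 + A}$)
$- 52 o{\left(W \right)} = - 52 \left(- 8 \sqrt{16 + 5}\right) = - 52 \left(- 8 \sqrt{21}\right) = 416 \sqrt{21}$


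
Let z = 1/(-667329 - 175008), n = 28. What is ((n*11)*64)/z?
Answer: -16604146944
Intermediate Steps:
z = -1/842337 (z = 1/(-842337) = -1/842337 ≈ -1.1872e-6)
((n*11)*64)/z = ((28*11)*64)/(-1/842337) = (308*64)*(-842337) = 19712*(-842337) = -16604146944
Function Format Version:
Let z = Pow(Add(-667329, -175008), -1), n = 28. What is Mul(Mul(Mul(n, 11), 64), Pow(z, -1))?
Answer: -16604146944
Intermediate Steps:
z = Rational(-1, 842337) (z = Pow(-842337, -1) = Rational(-1, 842337) ≈ -1.1872e-6)
Mul(Mul(Mul(n, 11), 64), Pow(z, -1)) = Mul(Mul(Mul(28, 11), 64), Pow(Rational(-1, 842337), -1)) = Mul(Mul(308, 64), -842337) = Mul(19712, -842337) = -16604146944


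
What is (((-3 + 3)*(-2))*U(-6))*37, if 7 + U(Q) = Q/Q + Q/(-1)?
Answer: 0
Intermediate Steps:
U(Q) = -6 - Q (U(Q) = -7 + (Q/Q + Q/(-1)) = -7 + (1 + Q*(-1)) = -7 + (1 - Q) = -6 - Q)
(((-3 + 3)*(-2))*U(-6))*37 = (((-3 + 3)*(-2))*(-6 - 1*(-6)))*37 = ((0*(-2))*(-6 + 6))*37 = (0*0)*37 = 0*37 = 0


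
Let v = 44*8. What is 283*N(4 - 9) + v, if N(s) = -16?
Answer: -4176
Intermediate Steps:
v = 352
283*N(4 - 9) + v = 283*(-16) + 352 = -4528 + 352 = -4176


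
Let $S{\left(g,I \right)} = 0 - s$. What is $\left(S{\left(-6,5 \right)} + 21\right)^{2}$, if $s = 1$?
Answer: $400$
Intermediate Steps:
$S{\left(g,I \right)} = -1$ ($S{\left(g,I \right)} = 0 - 1 = -1$)
$\left(S{\left(-6,5 \right)} + 21\right)^{2} = \left(-1 + 21\right)^{2} = 20^{2} = 400$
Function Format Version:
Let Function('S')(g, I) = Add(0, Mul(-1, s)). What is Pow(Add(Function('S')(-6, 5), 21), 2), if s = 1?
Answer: 400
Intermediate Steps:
Function('S')(g, I) = -1 (Function('S')(g, I) = Add(0, Mul(-1, 1)) = Add(0, -1) = -1)
Pow(Add(Function('S')(-6, 5), 21), 2) = Pow(Add(-1, 21), 2) = Pow(20, 2) = 400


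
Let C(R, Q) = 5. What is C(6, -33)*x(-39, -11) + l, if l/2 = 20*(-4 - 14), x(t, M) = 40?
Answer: -520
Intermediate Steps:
l = -720 (l = 2*(20*(-4 - 14)) = 2*(20*(-18)) = 2*(-360) = -720)
C(6, -33)*x(-39, -11) + l = 5*40 - 720 = 200 - 720 = -520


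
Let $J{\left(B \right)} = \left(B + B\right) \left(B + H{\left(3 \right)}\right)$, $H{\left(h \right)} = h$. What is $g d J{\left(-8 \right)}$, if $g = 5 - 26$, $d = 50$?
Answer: $-84000$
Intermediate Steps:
$J{\left(B \right)} = 2 B \left(3 + B\right)$ ($J{\left(B \right)} = \left(B + B\right) \left(B + 3\right) = 2 B \left(3 + B\right)$)
$g = -21$
$g d J{\left(-8 \right)} = \left(-21\right) 50 \cdot 2 \left(-8\right) \left(3 - 8\right) = - 1050 \cdot 2 \left(-8\right) \left(-5\right) = \left(-1050\right) 80 = -84000$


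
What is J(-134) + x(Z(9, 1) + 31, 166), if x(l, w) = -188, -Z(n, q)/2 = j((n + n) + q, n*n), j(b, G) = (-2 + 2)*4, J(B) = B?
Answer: -322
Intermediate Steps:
j(b, G) = 0 (j(b, G) = 0*4 = 0)
Z(n, q) = 0 (Z(n, q) = -2*0 = 0)
J(-134) + x(Z(9, 1) + 31, 166) = -134 - 188 = -322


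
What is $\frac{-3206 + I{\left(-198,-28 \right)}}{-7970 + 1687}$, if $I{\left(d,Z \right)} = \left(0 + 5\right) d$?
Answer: $\frac{4196}{6283} \approx 0.66783$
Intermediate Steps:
$I{\left(d,Z \right)} = 5 d$
$\frac{-3206 + I{\left(-198,-28 \right)}}{-7970 + 1687} = \frac{-3206 + 5 \left(-198\right)}{-7970 + 1687} = \frac{-3206 - 990}{-6283} = \left(-4196\right) \left(- \frac{1}{6283}\right) = \frac{4196}{6283}$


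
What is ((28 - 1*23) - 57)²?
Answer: 2704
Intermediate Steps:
((28 - 1*23) - 57)² = ((28 - 23) - 57)² = (5 - 57)² = (-52)² = 2704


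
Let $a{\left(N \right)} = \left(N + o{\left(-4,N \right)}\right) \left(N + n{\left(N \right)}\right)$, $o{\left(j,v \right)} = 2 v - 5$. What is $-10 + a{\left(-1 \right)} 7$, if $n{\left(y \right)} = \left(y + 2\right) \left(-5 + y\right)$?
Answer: $382$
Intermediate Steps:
$n{\left(y \right)} = \left(-5 + y\right) \left(2 + y\right)$ ($n{\left(y \right)} = \left(2 + y\right) \left(-5 + y\right) = \left(-5 + y\right) \left(2 + y\right)$)
$o{\left(j,v \right)} = -5 + 2 v$
$a{\left(N \right)} = \left(-5 + 3 N\right) \left(-10 + N^{2} - 2 N\right)$ ($a{\left(N \right)} = \left(N + \left(-5 + 2 N\right)\right) \left(N - \left(10 - N^{2} + 3 N\right)\right) = \left(-5 + 3 N\right) \left(-10 + N^{2} - 2 N\right)$)
$-10 + a{\left(-1 \right)} 7 = -10 + \left(50 - -20 - 11 \left(-1\right)^{2} + 3 \left(-1\right)^{3}\right) 7 = -10 + \left(50 + 20 - 11 + 3 \left(-1\right)\right) 7 = -10 + \left(50 + 20 - 11 - 3\right) 7 = -10 + 56 \cdot 7 = -10 + 392 = 382$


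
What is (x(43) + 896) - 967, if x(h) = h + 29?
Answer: 1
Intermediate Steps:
x(h) = 29 + h
(x(43) + 896) - 967 = ((29 + 43) + 896) - 967 = (72 + 896) - 967 = 968 - 967 = 1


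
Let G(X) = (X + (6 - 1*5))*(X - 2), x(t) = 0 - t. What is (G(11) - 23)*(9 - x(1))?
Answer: 850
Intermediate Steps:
x(t) = -t
G(X) = (1 + X)*(-2 + X) (G(X) = (X + (6 - 5))*(-2 + X) = (X + 1)*(-2 + X) = (1 + X)*(-2 + X))
(G(11) - 23)*(9 - x(1)) = ((-2 + 11**2 - 1*11) - 23)*(9 - (-1)) = ((-2 + 121 - 11) - 23)*(9 - 1*(-1)) = (108 - 23)*(9 + 1) = 85*10 = 850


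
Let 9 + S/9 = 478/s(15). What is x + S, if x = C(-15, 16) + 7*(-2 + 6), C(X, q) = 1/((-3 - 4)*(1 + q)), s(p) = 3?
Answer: 164338/119 ≈ 1381.0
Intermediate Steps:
C(X, q) = 1/(-7 - 7*q) (C(X, q) = 1/(-7*(1 + q)) = 1/(-7 - 7*q))
x = 3331/119 (x = -1/(7 + 7*16) + 7*(-2 + 6) = -1/(7 + 112) + 7*4 = -1/119 + 28 = 3331/119 ≈ 27.992)
S = 1353 (S = -81 + 9*(478/3) = -81 + 1434 = 1353)
x + S = 3331/119 + 1353 = 164338/119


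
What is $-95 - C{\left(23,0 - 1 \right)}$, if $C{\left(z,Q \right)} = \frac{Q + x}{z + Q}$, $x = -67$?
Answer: $- \frac{1011}{11} \approx -91.909$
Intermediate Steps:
$C{\left(z,Q \right)} = \frac{-67 + Q}{Q + z}$ ($C{\left(z,Q \right)} = \frac{Q - 67}{z + Q} = \frac{-67 + Q}{Q + z}$)
$-95 - C{\left(23,0 - 1 \right)} = -95 - \frac{-67 + \left(0 - 1\right)}{\left(0 - 1\right) + 23} = -95 - \frac{-67 - 1}{-1 + 23} = -95 - \frac{1}{22} \left(-68\right) = -95 - - \frac{34}{11} = -95 + \frac{34}{11} = - \frac{1011}{11}$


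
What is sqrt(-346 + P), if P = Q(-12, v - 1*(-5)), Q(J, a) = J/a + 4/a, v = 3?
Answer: I*sqrt(347) ≈ 18.628*I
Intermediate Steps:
Q(J, a) = 4/a + J/a
P = -1 (P = (4 - 12)/(3 - 1*(-5)) = -8/(3 + 5) = -8/8 = (1/8)*(-8) = -1)
sqrt(-346 + P) = sqrt(-346 - 1) = sqrt(-347) = I*sqrt(347)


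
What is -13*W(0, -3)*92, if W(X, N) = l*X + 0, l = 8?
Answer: 0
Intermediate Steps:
W(X, N) = 8*X (W(X, N) = 8*X + 0 = 8*X)
-13*W(0, -3)*92 = -104*0*92 = -13*0*92 = 0*92 = 0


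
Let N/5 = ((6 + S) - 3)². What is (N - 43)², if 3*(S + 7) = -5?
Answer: 1119364/81 ≈ 13819.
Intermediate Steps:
S = -26/3 (S = -7 + (⅓)*(-5) = -7 - 5/3 = -26/3 ≈ -8.6667)
N = 1445/9 (N = 5*((6 - 26/3) - 3)² = 5*(-8/3 - 3)² = 5*(-17/3)² = 5*(289/9) = 1445/9 ≈ 160.56)
(N - 43)² = (1445/9 - 43)² = (1058/9)² = 1119364/81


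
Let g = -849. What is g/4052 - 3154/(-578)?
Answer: 6144643/1171028 ≈ 5.2472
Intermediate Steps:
g/4052 - 3154/(-578) = -849/4052 - 3154/(-578) = -849*1/4052 - 3154*(-1/578) = -849/4052 + 1577/289 = 6144643/1171028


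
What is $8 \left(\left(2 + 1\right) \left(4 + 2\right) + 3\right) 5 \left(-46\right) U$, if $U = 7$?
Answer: $-270480$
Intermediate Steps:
$8 \left(\left(2 + 1\right) \left(4 + 2\right) + 3\right) 5 \left(-46\right) U = 8 \left(\left(2 + 1\right) \left(4 + 2\right) + 3\right) 5 \left(-46\right) 7 = 8 \left(3 \cdot 6 + 3\right) 5 \left(-46\right) 7 = 8 \left(18 + 3\right) 5 \left(-46\right) 7 = 8 \cdot 21 \cdot 5 \left(-46\right) 7 = 8 \cdot 105 \left(-46\right) 7 = 840 \left(-46\right) 7 = \left(-38640\right) 7 = -270480$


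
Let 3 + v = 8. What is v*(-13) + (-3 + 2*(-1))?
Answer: -70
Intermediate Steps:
v = 5 (v = -3 + 8 = 5)
v*(-13) + (-3 + 2*(-1)) = 5*(-13) + (-3 + 2*(-1)) = -65 + (-3 - 2) = -65 - 5 = -70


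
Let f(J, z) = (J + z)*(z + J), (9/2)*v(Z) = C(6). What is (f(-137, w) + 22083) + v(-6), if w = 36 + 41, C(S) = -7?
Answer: 231133/9 ≈ 25681.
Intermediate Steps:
w = 77
v(Z) = -14/9 (v(Z) = (2/9)*(-7) = -14/9)
f(J, z) = (J + z)² (f(J, z) = (J + z)*(J + z) = (J + z)²)
(f(-137, w) + 22083) + v(-6) = ((-137 + 77)² + 22083) - 14/9 = ((-60)² + 22083) - 14/9 = (3600 + 22083) - 14/9 = 25683 - 14/9 = 231133/9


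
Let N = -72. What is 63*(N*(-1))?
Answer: 4536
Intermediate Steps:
63*(N*(-1)) = 63*(-72*(-1)) = 63*72 = 4536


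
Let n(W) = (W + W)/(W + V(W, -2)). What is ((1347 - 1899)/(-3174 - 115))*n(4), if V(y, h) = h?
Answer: 96/143 ≈ 0.67133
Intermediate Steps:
n(W) = 2*W/(-2 + W) (n(W) = (W + W)/(W - 2) = (2*W)/(-2 + W) = 2*W/(-2 + W))
((1347 - 1899)/(-3174 - 115))*n(4) = ((1347 - 1899)/(-3174 - 115))*(2*4/(-2 + 4)) = (-552/(-3289))*(2*4/2) = (-552*(-1/3289))*(2*4*(½)) = (24/143)*4 = 96/143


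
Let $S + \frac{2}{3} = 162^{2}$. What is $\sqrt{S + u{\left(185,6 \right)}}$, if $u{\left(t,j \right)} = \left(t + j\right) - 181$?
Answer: $\frac{2 \sqrt{59070}}{3} \approx 162.03$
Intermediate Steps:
$S = \frac{78730}{3}$ ($S = - \frac{2}{3} + 162^{2} = - \frac{2}{3} + 26244 = \frac{78730}{3} \approx 26243.0$)
$u{\left(t,j \right)} = -181 + j + t$ ($u{\left(t,j \right)} = \left(j + t\right) - 181 = -181 + j + t$)
$\sqrt{S + u{\left(185,6 \right)}} = \sqrt{\frac{78730}{3} + \left(-181 + 6 + 185\right)} = \sqrt{\frac{78730}{3} + 10} = \sqrt{\frac{78760}{3}} = \frac{2 \sqrt{59070}}{3}$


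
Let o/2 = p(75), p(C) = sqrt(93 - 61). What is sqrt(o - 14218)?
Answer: sqrt(-14218 + 8*sqrt(2)) ≈ 119.19*I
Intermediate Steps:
p(C) = 4*sqrt(2) (p(C) = sqrt(32) = 4*sqrt(2))
o = 8*sqrt(2) (o = 2*(4*sqrt(2)) = 8*sqrt(2) ≈ 11.314)
sqrt(o - 14218) = sqrt(8*sqrt(2) - 14218) = sqrt(-14218 + 8*sqrt(2))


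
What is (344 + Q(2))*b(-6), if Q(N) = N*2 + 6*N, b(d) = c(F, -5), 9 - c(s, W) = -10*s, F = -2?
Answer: -3960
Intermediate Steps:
c(s, W) = 9 + 10*s (c(s, W) = 9 - (-2)*5*s = 9 - (-10)*s = 9 + 10*s)
b(d) = -11 (b(d) = 9 + 10*(-2) = 9 - 20 = -11)
Q(N) = 8*N (Q(N) = 2*N + 6*N = 8*N)
(344 + Q(2))*b(-6) = (344 + 8*2)*(-11) = (344 + 16)*(-11) = 360*(-11) = -3960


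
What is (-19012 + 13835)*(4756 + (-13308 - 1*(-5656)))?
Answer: 14992592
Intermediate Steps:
(-19012 + 13835)*(4756 + (-13308 - 1*(-5656))) = -5177*(4756 + (-13308 + 5656)) = -5177*(4756 - 7652) = -5177*(-2896) = 14992592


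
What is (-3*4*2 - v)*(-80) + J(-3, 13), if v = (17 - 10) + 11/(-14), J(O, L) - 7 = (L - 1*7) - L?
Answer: 16920/7 ≈ 2417.1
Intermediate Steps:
J(O, L) = 0 (J(O, L) = 7 + ((L - 1*7) - L) = 7 + ((L - 7) - L) = 7 + ((-7 + L) - L) = 7 - 7 = 0)
v = 87/14 (v = 7 + 11*(-1/14) = 7 - 11/14 = 87/14 ≈ 6.2143)
(-3*4*2 - v)*(-80) + J(-3, 13) = (-3*4*2 - 1*87/14)*(-80) + 0 = (-12*2 - 87/14)*(-80) + 0 = (-24 - 87/14)*(-80) + 0 = -423/14*(-80) + 0 = 16920/7 + 0 = 16920/7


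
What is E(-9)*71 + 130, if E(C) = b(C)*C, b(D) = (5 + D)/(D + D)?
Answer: -12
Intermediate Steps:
b(D) = (5 + D)/(2*D) (b(D) = (5 + D)/((2*D)) = (5 + D)*(1/(2*D)) = (5 + D)/(2*D))
E(C) = 5/2 + C/2 (E(C) = ((5 + C)/(2*C))*C = 5/2 + C/2)
E(-9)*71 + 130 = (5/2 + (1/2)*(-9))*71 + 130 = (5/2 - 9/2)*71 + 130 = -2*71 + 130 = -142 + 130 = -12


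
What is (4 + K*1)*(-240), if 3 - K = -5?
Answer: -2880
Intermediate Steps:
K = 8 (K = 3 - 1*(-5) = 3 + 5 = 8)
(4 + K*1)*(-240) = (4 + 8*1)*(-240) = (4 + 8)*(-240) = 12*(-240) = -2880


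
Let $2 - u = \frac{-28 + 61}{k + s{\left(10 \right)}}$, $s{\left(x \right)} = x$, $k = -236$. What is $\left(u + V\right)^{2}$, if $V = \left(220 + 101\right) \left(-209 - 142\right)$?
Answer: $\frac{648372568111921}{51076} \approx 1.2694 \cdot 10^{10}$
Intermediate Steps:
$V = -112671$ ($V = 321 \left(-351\right) = -112671$)
$u = \frac{485}{226}$ ($u = 2 - \frac{-28 + 61}{-236 + 10} = 2 - \frac{33}{-226} = 2 - 33 \left(- \frac{1}{226}\right) = 2 - - \frac{33}{226} = 2 + \frac{33}{226} = \frac{485}{226} \approx 2.146$)
$\left(u + V\right)^{2} = \left(\frac{485}{226} - 112671\right)^{2} = \left(- \frac{25463161}{226}\right)^{2} = \frac{648372568111921}{51076}$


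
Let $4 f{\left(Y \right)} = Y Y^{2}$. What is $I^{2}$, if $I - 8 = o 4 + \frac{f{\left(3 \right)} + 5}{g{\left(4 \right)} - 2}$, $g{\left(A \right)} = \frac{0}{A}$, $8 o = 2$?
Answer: $\frac{625}{64} \approx 9.7656$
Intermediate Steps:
$o = \frac{1}{4}$ ($o = \frac{1}{8} \cdot 2 = \frac{1}{4} \approx 0.25$)
$g{\left(A \right)} = 0$
$f{\left(Y \right)} = \frac{Y^{3}}{4}$ ($f{\left(Y \right)} = \frac{Y Y^{2}}{4} = \frac{Y^{3}}{4}$)
$I = \frac{25}{8}$ ($I = 8 + \left(\frac{1}{4} \cdot 4 + \frac{\frac{3^{3}}{4} + 5}{0 - 2}\right) = 8 + \left(1 + \frac{\frac{1}{4} \cdot 27 + 5}{-2}\right) = 8 + \left(1 + \left(\frac{27}{4} + 5\right) \left(- \frac{1}{2}\right)\right) = 8 + \left(1 + \frac{47}{4} \left(- \frac{1}{2}\right)\right) = 8 + \left(1 - \frac{47}{8}\right) = 8 - \frac{39}{8} = \frac{25}{8} \approx 3.125$)
$I^{2} = \left(\frac{25}{8}\right)^{2} = \frac{625}{64}$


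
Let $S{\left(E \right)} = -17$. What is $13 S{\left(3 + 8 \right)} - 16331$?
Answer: $-16552$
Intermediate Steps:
$13 S{\left(3 + 8 \right)} - 16331 = 13 \left(-17\right) - 16331 = -221 - 16331 = -16552$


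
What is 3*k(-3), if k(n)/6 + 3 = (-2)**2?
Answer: 18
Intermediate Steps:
k(n) = 6 (k(n) = -18 + 6*(-2)**2 = -18 + 6*4 = -18 + 24 = 6)
3*k(-3) = 3*6 = 18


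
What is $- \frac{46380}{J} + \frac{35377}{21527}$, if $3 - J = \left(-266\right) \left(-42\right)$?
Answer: $\frac{464515991}{80145021} \approx 5.7959$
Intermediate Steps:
$J = -11169$ ($J = 3 - \left(-266\right) \left(-42\right) = 3 - 11172 = -11169$)
$- \frac{46380}{J} + \frac{35377}{21527} = - \frac{46380}{-11169} + \frac{35377}{21527} = \left(-46380\right) \left(- \frac{1}{11169}\right) + 35377 \cdot \frac{1}{21527} = \frac{15460}{3723} + \frac{35377}{21527} = \frac{464515991}{80145021}$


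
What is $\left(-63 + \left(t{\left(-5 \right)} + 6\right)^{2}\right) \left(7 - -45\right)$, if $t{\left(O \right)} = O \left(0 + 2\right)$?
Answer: $-2444$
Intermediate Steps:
$t{\left(O \right)} = 2 O$ ($t{\left(O \right)} = O 2 = 2 O$)
$\left(-63 + \left(t{\left(-5 \right)} + 6\right)^{2}\right) \left(7 - -45\right) = \left(-63 + \left(2 \left(-5\right) + 6\right)^{2}\right) \left(7 - -45\right) = \left(-63 + \left(-10 + 6\right)^{2}\right) \left(7 + 45\right) = \left(-63 + \left(-4\right)^{2}\right) 52 = \left(-63 + 16\right) 52 = \left(-47\right) 52 = -2444$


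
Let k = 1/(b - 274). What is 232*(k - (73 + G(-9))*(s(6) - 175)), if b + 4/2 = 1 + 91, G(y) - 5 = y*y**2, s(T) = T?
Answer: -587061413/23 ≈ -2.5524e+7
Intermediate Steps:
G(y) = 5 + y**3 (G(y) = 5 + y*y**2 = 5 + y**3)
b = 90 (b = -2 + (1 + 91) = -2 + 92 = 90)
k = -1/184 (k = 1/(90 - 274) = 1/(-184) = -1/184 ≈ -0.0054348)
232*(k - (73 + G(-9))*(s(6) - 175)) = 232*(-1/184 - (73 + (5 + (-9)**3))*(6 - 175)) = 232*(-1/184 - (73 + (5 - 729))*(-169)) = 232*(-1/184 - (73 - 724)*(-169)) = 232*(-1/184 - (-651)*(-169)) = 232*(-1/184 - 1*110019) = 232*(-1/184 - 110019) = 232*(-20243497/184) = -587061413/23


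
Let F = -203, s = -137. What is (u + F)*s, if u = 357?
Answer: -21098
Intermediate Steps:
(u + F)*s = (357 - 203)*(-137) = 154*(-137) = -21098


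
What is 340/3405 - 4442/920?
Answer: -1481221/313260 ≈ -4.7284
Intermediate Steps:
340/3405 - 4442/920 = 340*(1/3405) - 4442*1/920 = 68/681 - 2221/460 = -1481221/313260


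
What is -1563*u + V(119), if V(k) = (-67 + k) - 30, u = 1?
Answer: -1541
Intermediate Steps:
V(k) = -97 + k
-1563*u + V(119) = -1563*1 + (-97 + 119) = -1563 + 22 = -1541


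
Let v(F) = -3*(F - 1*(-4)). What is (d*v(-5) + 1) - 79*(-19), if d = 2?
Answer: 1508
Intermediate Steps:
v(F) = -12 - 3*F (v(F) = -3*(F + 4) = -3*(4 + F) = -12 - 3*F)
(d*v(-5) + 1) - 79*(-19) = (2*(-12 - 3*(-5)) + 1) - 79*(-19) = (2*(-12 + 15) + 1) + 1501 = (2*3 + 1) + 1501 = (6 + 1) + 1501 = 7 + 1501 = 1508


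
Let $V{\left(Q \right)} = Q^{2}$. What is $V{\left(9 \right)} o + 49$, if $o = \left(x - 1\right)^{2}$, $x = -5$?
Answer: $2965$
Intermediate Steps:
$o = 36$ ($o = \left(-5 - 1\right)^{2} = \left(-6\right)^{2} = 36$)
$V{\left(9 \right)} o + 49 = 9^{2} \cdot 36 + 49 = 81 \cdot 36 + 49 = 2916 + 49 = 2965$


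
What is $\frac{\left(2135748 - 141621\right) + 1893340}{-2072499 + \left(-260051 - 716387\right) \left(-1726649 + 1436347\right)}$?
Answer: $\frac{3887467}{283459831777} \approx 1.3714 \cdot 10^{-5}$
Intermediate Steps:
$\frac{\left(2135748 - 141621\right) + 1893340}{-2072499 + \left(-260051 - 716387\right) \left(-1726649 + 1436347\right)} = \frac{\left(2135748 - 141621\right) + 1893340}{-2072499 - -283461904276} = \frac{1994127 + 1893340}{-2072499 + 283461904276} = \frac{3887467}{283459831777}$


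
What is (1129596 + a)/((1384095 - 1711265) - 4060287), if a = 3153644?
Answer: -4283240/4387457 ≈ -0.97625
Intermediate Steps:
(1129596 + a)/((1384095 - 1711265) - 4060287) = (1129596 + 3153644)/((1384095 - 1711265) - 4060287) = 4283240/(-327170 - 4060287) = 4283240/(-4387457) = 4283240*(-1/4387457) = -4283240/4387457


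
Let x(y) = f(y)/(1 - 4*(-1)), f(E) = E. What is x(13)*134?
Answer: 1742/5 ≈ 348.40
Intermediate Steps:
x(y) = y/5 (x(y) = y/(1 - 4*(-1)) = y/(1 + 4) = y/5)
x(13)*134 = ((1/5)*13)*134 = (13/5)*134 = 1742/5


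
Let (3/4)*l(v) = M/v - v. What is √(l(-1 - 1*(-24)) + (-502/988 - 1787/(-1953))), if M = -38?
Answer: I*√1776051880320718/7396662 ≈ 5.6976*I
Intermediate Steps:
l(v) = -152/(3*v) - 4*v/3 (l(v) = 4*(-38/v - v)/3 = 4*(-v - 38/v)/3 = -152/(3*v) - 4*v/3)
√(l(-1 - 1*(-24)) + (-502/988 - 1787/(-1953))) = √(4*(-38 - (-1 - 1*(-24))²)/(3*(-1 - 1*(-24))) + (-502/988 - 1787/(-1953))) = √(4*(-38 - (-1 + 24)²)/(3*(-1 + 24)) + (-502*1/988 - 1787*(-1/1953))) = √((4/3)*(-38 - 1*23²)/23 + (-251/494 + 1787/1953)) = √((4/3)*(1/23)*(-38 - 1*529) + 392575/964782) = √((4/3)*(1/23)*(-38 - 529) + 392575/964782) = √((4/3)*(1/23)*(-567) + 392575/964782) = √(-756/23 + 392575/964782) = √(-720345967/22189986) = I*√1776051880320718/7396662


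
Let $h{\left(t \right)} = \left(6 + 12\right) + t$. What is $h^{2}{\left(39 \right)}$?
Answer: $3249$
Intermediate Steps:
$h{\left(t \right)} = 18 + t$
$h^{2}{\left(39 \right)} = \left(18 + 39\right)^{2} = 57^{2} = 3249$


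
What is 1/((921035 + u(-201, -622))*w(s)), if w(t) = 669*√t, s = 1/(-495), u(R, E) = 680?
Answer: -I*√55/205542445 ≈ -3.6081e-8*I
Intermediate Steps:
s = -1/495 ≈ -0.0020202
1/((921035 + u(-201, -622))*w(s)) = 1/((921035 + 680)*((669*√(-1/495)))) = 1/(921715*((669*(I*√55/165)))) = 1/(921715*((223*I*√55/55))) = (-I*√55/223)/921715 = -I*√55/205542445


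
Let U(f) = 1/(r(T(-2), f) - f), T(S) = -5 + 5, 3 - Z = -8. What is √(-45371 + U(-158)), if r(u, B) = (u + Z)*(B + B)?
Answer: I*√499494968322/3318 ≈ 213.0*I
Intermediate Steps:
Z = 11 (Z = 3 - 1*(-8) = 3 + 8 = 11)
T(S) = 0
r(u, B) = 2*B*(11 + u) (r(u, B) = (u + 11)*(B + B) = (11 + u)*(2*B) = 2*B*(11 + u))
U(f) = 1/(21*f) (U(f) = 1/(2*f*(11 + 0) - f) = 1/(2*f*11 - f) = 1/(22*f - f) = 1/(21*f))
√(-45371 + U(-158)) = √(-45371 + (1/21)/(-158)) = √(-45371 + (1/21)*(-1/158)) = √(-45371 - 1/3318) = √(-150540979/3318) = I*√499494968322/3318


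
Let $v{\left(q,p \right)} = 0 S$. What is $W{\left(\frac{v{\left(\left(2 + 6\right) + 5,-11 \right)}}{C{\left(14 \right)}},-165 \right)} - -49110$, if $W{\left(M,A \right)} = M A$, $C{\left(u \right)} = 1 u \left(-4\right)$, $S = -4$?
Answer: $49110$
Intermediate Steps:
$C{\left(u \right)} = - 4 u$ ($C{\left(u \right)} = u \left(-4\right) = - 4 u$)
$v{\left(q,p \right)} = 0$ ($v{\left(q,p \right)} = 0 \left(-4\right) = 0$)
$W{\left(M,A \right)} = A M$
$W{\left(\frac{v{\left(\left(2 + 6\right) + 5,-11 \right)}}{C{\left(14 \right)}},-165 \right)} - -49110 = - 165 \frac{0}{\left(-4\right) 14} - -49110 = - 165 \frac{0}{-56} + 49110 = - 165 \cdot 0 \left(- \frac{1}{56}\right) + 49110 = \left(-165\right) 0 + 49110 = 0 + 49110 = 49110$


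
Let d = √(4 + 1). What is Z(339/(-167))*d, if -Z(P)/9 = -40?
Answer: 360*√5 ≈ 804.98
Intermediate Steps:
d = √5 ≈ 2.2361
Z(P) = 360 (Z(P) = -9*(-40) = 360)
Z(339/(-167))*d = 360*√5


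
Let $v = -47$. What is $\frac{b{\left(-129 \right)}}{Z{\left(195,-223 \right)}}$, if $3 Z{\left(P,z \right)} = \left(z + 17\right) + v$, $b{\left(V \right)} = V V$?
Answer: $- \frac{49923}{253} \approx -197.32$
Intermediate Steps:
$b{\left(V \right)} = V^{2}$
$Z{\left(P,z \right)} = -10 + \frac{z}{3}$ ($Z{\left(P,z \right)} = \frac{\left(z + 17\right) - 47}{3} = \frac{\left(17 + z\right) - 47}{3} = \frac{-30 + z}{3} = -10 + \frac{z}{3}$)
$\frac{b{\left(-129 \right)}}{Z{\left(195,-223 \right)}} = \frac{\left(-129\right)^{2}}{-10 + \frac{1}{3} \left(-223\right)} = \frac{16641}{-10 - \frac{223}{3}} = \frac{16641}{- \frac{253}{3}} = 16641 \left(- \frac{3}{253}\right) = - \frac{49923}{253}$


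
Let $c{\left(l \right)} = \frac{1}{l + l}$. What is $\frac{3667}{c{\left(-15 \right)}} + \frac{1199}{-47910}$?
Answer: $- \frac{5270580299}{47910} \approx -1.1001 \cdot 10^{5}$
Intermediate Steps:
$c{\left(l \right)} = \frac{1}{2 l}$
$\frac{3667}{c{\left(-15 \right)}} + \frac{1199}{-47910} = \frac{3667}{\frac{1}{2} \frac{1}{-15}} + \frac{1199}{-47910} = \frac{3667}{\frac{1}{2} \left(- \frac{1}{15}\right)} + 1199 \left(- \frac{1}{47910}\right) = \frac{3667}{- \frac{1}{30}} - \frac{1199}{47910} = 3667 \left(-30\right) - \frac{1199}{47910} = -110010 - \frac{1199}{47910} = - \frac{5270580299}{47910}$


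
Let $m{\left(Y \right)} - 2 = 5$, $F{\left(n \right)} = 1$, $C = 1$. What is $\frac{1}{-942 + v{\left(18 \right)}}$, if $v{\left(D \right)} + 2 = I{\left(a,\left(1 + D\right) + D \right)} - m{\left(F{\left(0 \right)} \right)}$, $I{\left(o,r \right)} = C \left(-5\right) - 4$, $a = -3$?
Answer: $- \frac{1}{960} \approx -0.0010417$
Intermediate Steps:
$m{\left(Y \right)} = 7$ ($m{\left(Y \right)} = 2 + 5 = 7$)
$I{\left(o,r \right)} = -9$ ($I{\left(o,r \right)} = 1 \left(-5\right) - 4 = -5 - 4 = -9$)
$v{\left(D \right)} = -18$ ($v{\left(D \right)} = -2 - 16 = -18$)
$\frac{1}{-942 + v{\left(18 \right)}} = \frac{1}{-942 - 18} = \frac{1}{-960} = - \frac{1}{960}$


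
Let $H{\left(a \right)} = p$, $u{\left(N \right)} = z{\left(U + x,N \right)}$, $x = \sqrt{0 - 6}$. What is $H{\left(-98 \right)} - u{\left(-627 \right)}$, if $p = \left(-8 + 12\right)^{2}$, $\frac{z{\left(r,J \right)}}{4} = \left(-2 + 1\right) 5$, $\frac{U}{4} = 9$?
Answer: $36$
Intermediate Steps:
$U = 36$ ($U = 4 \cdot 9 = 36$)
$x = i \sqrt{6}$ ($x = \sqrt{-6} = i \sqrt{6} \approx 2.4495 i$)
$z{\left(r,J \right)} = -20$ ($z{\left(r,J \right)} = 4 \left(-2 + 1\right) 5 = 4 \left(\left(-1\right) 5\right) = 4 \left(-5\right) = -20$)
$u{\left(N \right)} = -20$
$p = 16$ ($p = 4^{2} = 16$)
$H{\left(a \right)} = 16$
$H{\left(-98 \right)} - u{\left(-627 \right)} = 16 - -20 = 16 + 20 = 36$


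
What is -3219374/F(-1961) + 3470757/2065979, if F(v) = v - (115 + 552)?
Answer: 3330140113271/2714696406 ≈ 1226.7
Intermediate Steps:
F(v) = -667 + v (F(v) = v - 1*667 = v - 667 = -667 + v)
-3219374/F(-1961) + 3470757/2065979 = -3219374/(-667 - 1961) + 3470757/2065979 = -3219374/(-2628) + 3470757*(1/2065979) = -3219374*(-1/2628) + 3470757/2065979 = 1609687/1314 + 3470757/2065979 = 3330140113271/2714696406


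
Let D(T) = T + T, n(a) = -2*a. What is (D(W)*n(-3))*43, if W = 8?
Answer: 4128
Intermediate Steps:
D(T) = 2*T
(D(W)*n(-3))*43 = ((2*8)*(-2*(-3)))*43 = (16*6)*43 = 96*43 = 4128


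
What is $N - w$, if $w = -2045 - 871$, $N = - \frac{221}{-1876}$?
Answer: $\frac{5470637}{1876} \approx 2916.1$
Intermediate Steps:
$N = \frac{221}{1876}$ ($N = \left(-221\right) \left(- \frac{1}{1876}\right) = \frac{221}{1876} \approx 0.1178$)
$w = -2916$ ($w = -2045 - 871 = -2916$)
$N - w = \frac{221}{1876} - -2916 = \frac{221}{1876} + 2916 = \frac{5470637}{1876}$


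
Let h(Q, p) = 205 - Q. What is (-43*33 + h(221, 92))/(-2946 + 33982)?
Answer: -1435/31036 ≈ -0.046237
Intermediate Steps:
(-43*33 + h(221, 92))/(-2946 + 33982) = (-43*33 + (205 - 1*221))/(-2946 + 33982) = (-1419 + (205 - 221))/31036 = (-1419 - 16)*(1/31036) = -1435*1/31036 = -1435/31036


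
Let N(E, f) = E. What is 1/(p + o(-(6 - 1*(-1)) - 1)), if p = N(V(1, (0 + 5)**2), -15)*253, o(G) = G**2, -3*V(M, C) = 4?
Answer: -3/820 ≈ -0.0036585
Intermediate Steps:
V(M, C) = -4/3 (V(M, C) = -1/3*4 = -4/3)
p = -1012/3 (p = -4/3*253 = -1012/3 ≈ -337.33)
1/(p + o(-(6 - 1*(-1)) - 1)) = 1/(-1012/3 + (-(6 - 1*(-1)) - 1)**2) = 1/(-1012/3 + (-(6 + 1) - 1)**2) = 1/(-1012/3 + (-1*7 - 1)**2) = 1/(-1012/3 + (-7 - 1)**2) = 1/(-1012/3 + (-8)**2) = 1/(-1012/3 + 64) = 1/(-820/3) = -3/820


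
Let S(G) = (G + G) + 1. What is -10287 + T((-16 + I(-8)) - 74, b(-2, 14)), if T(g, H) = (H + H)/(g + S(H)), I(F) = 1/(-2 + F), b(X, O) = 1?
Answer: -8959997/871 ≈ -10287.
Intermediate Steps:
S(G) = 1 + 2*G (S(G) = 2*G + 1 = 1 + 2*G)
T(g, H) = 2*H/(1 + g + 2*H) (T(g, H) = (H + H)/(g + (1 + 2*H)) = (2*H)/(1 + g + 2*H) = 2*H/(1 + g + 2*H))
-10287 + T((-16 + I(-8)) - 74, b(-2, 14)) = -10287 + 2*1/(1 + ((-16 + 1/(-2 - 8)) - 74) + 2*1) = -10287 + 2*1/(1 + ((-16 + 1/(-10)) - 74) + 2) = -10287 + 2*1/(1 + ((-16 - ⅒) - 74) + 2) = -10287 + 2*1/(1 + (-161/10 - 74) + 2) = -10287 + 2*1/(1 - 901/10 + 2) = -10287 + 2*1/(-871/10) = -10287 + 2*1*(-10/871) = -10287 - 20/871 = -8959997/871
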